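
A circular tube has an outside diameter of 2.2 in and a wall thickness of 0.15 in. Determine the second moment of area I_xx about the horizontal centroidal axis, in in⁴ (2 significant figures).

I_xx ≈ 0.51 in⁴

Decompose the section into non-overlapping parts with the origin at the bottom-left of its bounding rectangle.
Outer circle: ⌀2.2, A = 3.801 in², y = 1.1 in, Ī = 1.15 in⁴.
Bore (subtracted): ⌀1.9, A = 2.835 in², y = 1.1 in, Ī = 0.6397 in⁴.
By symmetry the centroid is at mid-height, ȳ = 1.1 in.
All pieces are centred on the horizontal centroidal axis, so I = ΣĪ (holes subtracted) = 0.5102 in⁴.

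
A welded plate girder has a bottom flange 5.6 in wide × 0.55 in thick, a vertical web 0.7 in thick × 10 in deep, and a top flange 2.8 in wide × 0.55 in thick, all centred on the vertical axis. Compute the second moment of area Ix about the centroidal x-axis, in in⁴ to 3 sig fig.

Break the section into simple shapes (no overlaps), measuring from the bottom-left corner of the bounding box.
Bottom plate: 5.6 × 0.55, A = 3.08 in², y = 0.275 in, Ī = 0.077642 in⁴.
Web plate: 0.7 × 10, A = 7 in², y = 5.55 in, Ī = 58.333 in⁴.
Top plate: 2.8 × 0.55, A = 1.54 in², y = 10.825 in, Ī = 0.038821 in⁴.
Centroid: ȳ = ΣA·y / ΣA = 4.8509 in.
Transfer each piece to the centroidal x-axis using Ī + A·d² with d = y − 4.8509:
  bottom plate: d = -4.5759 in → contributes +64.569 in⁴
  web plate: d = 0.6991 in → contributes +61.754 in⁴
  top plate: d = 5.9741 in → contributes +55.001 in⁴
Total I = 181.33 in⁴.

Ix ≈ 181 in⁴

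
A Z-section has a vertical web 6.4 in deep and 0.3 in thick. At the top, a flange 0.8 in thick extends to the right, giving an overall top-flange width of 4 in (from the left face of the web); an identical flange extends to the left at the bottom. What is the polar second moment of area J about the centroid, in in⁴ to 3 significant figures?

Break the section into simple shapes (no overlaps), measuring from the bottom-left corner of the bounding box.
Web: 0.3 × 6.4, A = 1.92 in², y = 3.2 in, Ī = 6.5536 in⁴.
Top flange (beyond web): 3.7 × 0.8, A = 2.96 in², y = 6 in, Ī = 0.15787 in⁴.
Bottom flange (beyond web): 3.7 × 0.8, A = 2.96 in², y = 0.4 in, Ī = 0.15787 in⁴.
Centroid: ȳ = ΣA·y / ΣA = 3.2 in.
Transfer each piece to the centroidal x-axis using Ī + A·d² with d = y − 3.2:
  web: d = 0 in → contributes +6.5536 in⁴
  top flange (beyond web): d = 2.8 in → contributes +23.364 in⁴
  bottom flange (beyond web): d = -2.8 in → contributes +23.364 in⁴
Total I = 53.282 in⁴.
For the y-axis: x̄ = 3.85 in.
Repeating about the centroidal y-axis gives I_y = 30.448 in⁴.
Polar second moment: J = I_x + I_y = 83.73 in⁴.

J ≈ 83.7 in⁴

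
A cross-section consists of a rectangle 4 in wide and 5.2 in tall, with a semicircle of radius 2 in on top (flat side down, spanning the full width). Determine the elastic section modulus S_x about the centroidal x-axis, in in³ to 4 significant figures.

Split into non-overlapping primitives; take the origin at the lower-left of the bounding box.
Rectangular body: 4 × 5.2, A = 20.8 in², y = 2.6 in, Ī = 46.8693 in⁴.
Semicircular cap: semicircle r = 2, A = 6.28319 in², y = 6.04883 in, Ī = 1.75611 in⁴.
Centroid: ȳ = ΣA·y / ΣA = 3.40011 in.
Transfer each piece to the centroidal x-axis using Ī + A·d² with d = y − 3.40011:
  rectangular body: d = -0.800113 in → contributes +60.1851 in⁴
  semicircular cap: d = 2.64871 in → contributes +45.8369 in⁴
Total I = 106.022 in⁴.
Extreme fibre distance c = 3.79989 in; S = I/c = 27.9014 in³.

S_x ≈ 27.90 in³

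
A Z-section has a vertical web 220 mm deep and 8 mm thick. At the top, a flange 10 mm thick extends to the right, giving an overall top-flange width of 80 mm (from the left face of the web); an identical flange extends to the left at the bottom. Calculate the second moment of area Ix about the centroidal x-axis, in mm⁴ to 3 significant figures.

Ix ≈ 2.30 × 10⁷ mm⁴

Decompose the section into non-overlapping parts with the origin at the bottom-left of its bounding rectangle.
Web: 8 × 220, A = 1 760 mm², y = 110 mm, Ī = 7 098 667 mm⁴.
Top flange (beyond web): 72 × 10, A = 720 mm², y = 215 mm, Ī = 6 000 mm⁴.
Bottom flange (beyond web): 72 × 10, A = 720 mm², y = 5 mm, Ī = 6 000 mm⁴.
Centroid: ȳ = ΣA·y / ΣA = 110 mm.
Transfer each piece to the centroidal x-axis using Ī + A·d² with d = y − 110:
  web: d = 0 mm → contributes +7 098 667 mm⁴
  top flange (beyond web): d = 105 mm → contributes +7 944 000 mm⁴
  bottom flange (beyond web): d = -105 mm → contributes +7 944 000 mm⁴
Total I = 22 986 667 mm⁴.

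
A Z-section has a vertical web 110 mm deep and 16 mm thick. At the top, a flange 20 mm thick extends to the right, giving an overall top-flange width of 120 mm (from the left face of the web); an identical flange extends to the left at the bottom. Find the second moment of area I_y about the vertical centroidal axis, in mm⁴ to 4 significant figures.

Split into non-overlapping primitives; take the origin at the lower-left of the bounding box.
Web: 16 × 110, A = 1 760 mm², x = 112 mm, Ī = 37546.7 mm⁴.
Top flange (beyond web): 104 × 20, A = 2 080 mm², x = 172 mm, Ī = 1 874 773 mm⁴.
Bottom flange (beyond web): 104 × 20, A = 2 080 mm², x = 52 mm, Ī = 1 874 773 mm⁴.
Centroid: x̄ = ΣA·x / ΣA = 112 mm.
Transfer each piece to the vertical centroidal axis using Ī + A·d² with d = x − 112:
  web: d = 0 mm → contributes +37546.7 mm⁴
  top flange (beyond web): d = 60 mm → contributes +9 362 773 mm⁴
  bottom flange (beyond web): d = -60 mm → contributes +9 362 773 mm⁴
Total I = 18 763 093 mm⁴.

I_y ≈ 1.876 × 10⁷ mm⁴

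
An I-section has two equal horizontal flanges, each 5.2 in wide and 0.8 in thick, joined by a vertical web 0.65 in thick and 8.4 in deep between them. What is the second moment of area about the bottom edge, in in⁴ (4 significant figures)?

I_base ≈ 553.1 in⁴

Treat the section as a set of non-overlapping primitives; coordinates are from the bounding-box lower-left.
Bottom flange: 5.2 × 0.8, A = 4.16 in², y = 0.4 in, Ī = 0.221867 in⁴.
Web: 0.65 × 8.4, A = 5.46 in², y = 5 in, Ī = 32.1048 in⁴.
Top flange: 5.2 × 0.8, A = 4.16 in², y = 9.6 in, Ī = 0.221867 in⁴.
Transfer each piece to the base of the section using Ī + A·d² with d = y − 0:
  bottom flange: d = 0.4 in → contributes +0.887467 in⁴
  web: d = 5 in → contributes +168.605 in⁴
  top flange: d = 9.6 in → contributes +383.607 in⁴
Total I = 553.1 in⁴.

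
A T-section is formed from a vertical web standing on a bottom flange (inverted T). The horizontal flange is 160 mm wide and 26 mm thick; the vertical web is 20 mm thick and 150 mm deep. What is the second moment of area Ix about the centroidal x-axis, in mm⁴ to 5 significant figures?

Ix ≈ 1.9357 × 10⁷ mm⁴

Treat the section as a set of non-overlapping primitives; coordinates are from the bounding-box lower-left.
Flange: 160 × 26, A = 4 160 mm², y = 13 mm, Ī = 234346.7 mm⁴.
Web: 20 × 150, A = 3 000 mm², y = 101 mm, Ī = 5 625 000 mm⁴.
Centroid: ȳ = ΣA·y / ΣA = 49.87151 mm.
Transfer each piece to the centroidal x-axis using Ī + A·d² with d = y − 49.87151:
  flange: d = -36.87151 mm → contributes +5 889 900 mm⁴
  web: d = 51.12849 mm → contributes +13 467 368 mm⁴
Total I = 19 357 268 mm⁴.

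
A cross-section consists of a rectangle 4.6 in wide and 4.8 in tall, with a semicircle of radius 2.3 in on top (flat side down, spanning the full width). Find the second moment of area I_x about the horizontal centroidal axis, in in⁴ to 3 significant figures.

Treat the section as a set of non-overlapping primitives; coordinates are from the bounding-box lower-left.
Rectangular body: 4.6 × 4.8, A = 22.08 in², y = 2.4 in, Ī = 42.394 in⁴.
Semicircular cap: semicircle r = 2.3, A = 8.3095 in², y = 5.7762 in, Ī = 3.0714 in⁴.
Centroid: ȳ = ΣA·y / ΣA = 3.3232 in.
Transfer each piece to the horizontal centroidal axis using Ī + A·d² with d = y − 3.3232:
  rectangular body: d = -0.92315 in → contributes +61.21 in⁴
  semicircular cap: d = 2.453 in → contributes +53.071 in⁴
Total I = 114.28 in⁴.

I_x ≈ 114 in⁴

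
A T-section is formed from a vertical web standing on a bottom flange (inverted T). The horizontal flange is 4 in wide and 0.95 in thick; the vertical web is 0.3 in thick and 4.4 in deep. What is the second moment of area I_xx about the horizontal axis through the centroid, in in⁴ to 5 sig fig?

Decompose the section into non-overlapping parts with the origin at the bottom-left of its bounding rectangle.
Flange: 4 × 0.95, A = 3.8 in², y = 0.475 in, Ī = 0.2857917 in⁴.
Web: 0.3 × 4.4, A = 1.32 in², y = 3.15 in, Ī = 2.1296 in⁴.
Centroid: ȳ = ΣA·y / ΣA = 1.164648 in.
Transfer each piece to the horizontal axis through the centroid using Ī + A·d² with d = y − 1.164648:
  flange: d = -0.6896484 in → contributes +2.093129 in⁴
  web: d = 1.985352 in → contributes +7.332539 in⁴
Total I = 9.425668 in⁴.

I_xx ≈ 9.4257 in⁴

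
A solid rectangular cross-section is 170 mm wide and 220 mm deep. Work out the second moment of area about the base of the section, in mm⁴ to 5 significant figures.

I_base ≈ 6.0339 × 10⁸ mm⁴

The section: 170 × 220, A = 37 400 mm², y = 110 mm, Ī = 150 846 667 mm⁴.
Transfer it to the bottom edge using Ī + A·d² with d = y − 0:
  the section: d = 110 mm → contributes +603 386 667 mm⁴
Total I = 603 386 667 mm⁴.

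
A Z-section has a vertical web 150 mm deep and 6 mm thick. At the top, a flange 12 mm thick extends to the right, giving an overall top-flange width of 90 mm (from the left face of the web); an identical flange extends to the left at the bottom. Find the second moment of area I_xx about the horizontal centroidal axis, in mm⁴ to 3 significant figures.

I_xx ≈ 1.13 × 10⁷ mm⁴

Break the section into simple shapes (no overlaps), measuring from the bottom-left corner of the bounding box.
Web: 6 × 150, A = 900 mm², y = 75 mm, Ī = 1 687 500 mm⁴.
Top flange (beyond web): 84 × 12, A = 1 008 mm², y = 144 mm, Ī = 12 096 mm⁴.
Bottom flange (beyond web): 84 × 12, A = 1 008 mm², y = 6 mm, Ī = 12 096 mm⁴.
Centroid: ȳ = ΣA·y / ΣA = 75 mm.
Transfer each piece to the horizontal centroidal axis using Ī + A·d² with d = y − 75:
  web: d = 0 mm → contributes +1 687 500 mm⁴
  top flange (beyond web): d = 69 mm → contributes +4 811 184 mm⁴
  bottom flange (beyond web): d = -69 mm → contributes +4 811 184 mm⁴
Total I = 11 309 868 mm⁴.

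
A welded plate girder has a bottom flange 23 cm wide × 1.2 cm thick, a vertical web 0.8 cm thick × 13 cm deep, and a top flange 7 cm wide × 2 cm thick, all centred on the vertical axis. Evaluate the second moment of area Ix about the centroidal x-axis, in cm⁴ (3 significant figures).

Decompose the section into non-overlapping parts with the origin at the bottom-left of its bounding rectangle.
Bottom plate: 23 × 1.2, A = 27.6 cm², y = 0.6 cm, Ī = 3.312 cm⁴.
Web plate: 0.8 × 13, A = 10.4 cm², y = 7.7 cm, Ī = 146.47 cm⁴.
Top plate: 7 × 2, A = 14 cm², y = 15.2 cm, Ī = 4.6667 cm⁴.
Centroid: ȳ = ΣA·y / ΣA = 5.9508 cm.
Transfer each piece to the centroidal x-axis using Ī + A·d² with d = y − 5.9508:
  bottom plate: d = -5.3508 cm → contributes +793.52 cm⁴
  web plate: d = 1.7492 cm → contributes +178.29 cm⁴
  top plate: d = 9.2492 cm → contributes +1202.3 cm⁴
Total I = 2174.2 cm⁴.

Ix ≈ 2170 cm⁴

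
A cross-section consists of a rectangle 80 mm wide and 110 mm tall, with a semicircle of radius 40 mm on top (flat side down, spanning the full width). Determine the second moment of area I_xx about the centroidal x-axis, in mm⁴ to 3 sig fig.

I_xx ≈ 1.93 × 10⁷ mm⁴

Break the section into simple shapes (no overlaps), measuring from the bottom-left corner of the bounding box.
Rectangular body: 80 × 110, A = 8 800 mm², y = 55 mm, Ī = 8 873 333 mm⁴.
Semicircular cap: semicircle r = 40, A = 2513.3 mm², y = 126.98 mm, Ī = 280 978 mm⁴.
Centroid: ȳ = ΣA·y / ΣA = 70.99 mm.
Transfer each piece to the centroidal x-axis using Ī + A·d² with d = y − 70.99:
  rectangular body: d = -15.99 mm → contributes +11 123 256 mm⁴
  semicircular cap: d = 55.987 mm → contributes +8 158 876 mm⁴
Total I = 19 282 132 mm⁴.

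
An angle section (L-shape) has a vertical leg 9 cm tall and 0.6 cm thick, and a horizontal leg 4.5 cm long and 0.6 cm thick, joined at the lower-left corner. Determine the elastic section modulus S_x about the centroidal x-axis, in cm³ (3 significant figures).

S_x ≈ 11.3 cm³

Treat the section as a set of non-overlapping primitives; coordinates are from the bounding-box lower-left.
Vertical leg: 0.6 × 9, A = 5.4 cm², y = 4.5 cm, Ī = 36.45 cm⁴.
Horizontal leg (remainder): 3.9 × 0.6, A = 2.34 cm², y = 0.3 cm, Ī = 0.0702 cm⁴.
Centroid: ȳ = ΣA·y / ΣA = 3.2302 cm.
Transfer each piece to the centroidal x-axis using Ī + A·d² with d = y − 3.2302:
  vertical leg: d = 1.2698 cm → contributes +45.156 cm⁴
  horizontal leg (remainder): d = -2.9302 cm → contributes +20.162 cm⁴
Total I = 65.319 cm⁴.
Extreme fibre distance c = 5.7698 cm; S = I/c = 11.321 cm³.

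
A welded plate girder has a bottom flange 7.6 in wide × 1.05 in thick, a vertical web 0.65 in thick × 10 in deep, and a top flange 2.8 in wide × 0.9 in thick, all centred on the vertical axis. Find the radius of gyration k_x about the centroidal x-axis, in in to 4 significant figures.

Break the section into simple shapes (no overlaps), measuring from the bottom-left corner of the bounding box.
Bottom plate: 7.6 × 1.05, A = 7.98 in², y = 0.525 in, Ī = 0.733163 in⁴.
Web plate: 0.65 × 10, A = 6.5 in², y = 6.05 in, Ī = 54.1667 in⁴.
Top plate: 2.8 × 0.9, A = 2.52 in², y = 11.5 in, Ī = 0.1701 in⁴.
Centroid: ȳ = ΣA·y / ΣA = 4.26438 in.
Transfer each piece to the centroidal x-axis using Ī + A·d² with d = y − 4.26438:
  bottom plate: d = -3.73938 in → contributes +112.317 in⁴
  web plate: d = 1.78562 in → contributes +74.8915 in⁴
  top plate: d = 7.23562 in → contributes +132.103 in⁴
Total I = 319.311 in⁴.
Radius of gyration: k = √(I/A) = √(319.311 / 17) = 4.33394 in.

k_x ≈ 4.334 in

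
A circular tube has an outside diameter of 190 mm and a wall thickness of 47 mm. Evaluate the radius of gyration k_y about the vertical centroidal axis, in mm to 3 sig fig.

Break the section into simple shapes (no overlaps), measuring from the bottom-left corner of the bounding box.
Outer circle: ⌀190, A = 28 353 mm², x = 95 mm, Ī = 63 971 171 mm⁴.
Bore (subtracted): ⌀96, A = 7238.2 mm², x = 95 mm, Ī = 4 169 220 mm⁴.
By symmetry the centroid is at mid-width, x̄ = 95 mm.
All pieces are centred on the vertical centroidal axis, so I = ΣĪ (holes subtracted) = 59 801 951 mm⁴.
Radius of gyration: k = √(I/A) = √(59 801 951 / 21 115) = 53.219 mm.

k_y ≈ 53.2 mm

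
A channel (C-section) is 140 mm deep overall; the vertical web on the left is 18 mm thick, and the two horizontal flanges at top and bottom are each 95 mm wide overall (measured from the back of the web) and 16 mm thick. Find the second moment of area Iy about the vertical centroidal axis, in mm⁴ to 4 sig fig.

Break the section into simple shapes (no overlaps), measuring from the bottom-left corner of the bounding box.
Web: 18 × 140, A = 2 520 mm², x = 9 mm, Ī = 68 040 mm⁴.
Top flange (beyond web): 77 × 16, A = 1 232 mm², x = 56.5 mm, Ī = 608 711 mm⁴.
Bottom flange (beyond web): 77 × 16, A = 1 232 mm², x = 56.5 mm, Ī = 608 711 mm⁴.
Centroid: x̄ = ΣA·x / ΣA = 32.4831 mm.
Transfer each piece to the vertical centroidal axis using Ī + A·d² with d = x − 32.4831:
  web: d = -23.4831 mm → contributes +1 457 715 mm⁴
  top flange (beyond web): d = 24.0169 mm → contributes +1 319 340 mm⁴
  bottom flange (beyond web): d = 24.0169 mm → contributes +1 319 340 mm⁴
Total I = 4 096 394 mm⁴.

Iy ≈ 4.096 × 10⁶ mm⁴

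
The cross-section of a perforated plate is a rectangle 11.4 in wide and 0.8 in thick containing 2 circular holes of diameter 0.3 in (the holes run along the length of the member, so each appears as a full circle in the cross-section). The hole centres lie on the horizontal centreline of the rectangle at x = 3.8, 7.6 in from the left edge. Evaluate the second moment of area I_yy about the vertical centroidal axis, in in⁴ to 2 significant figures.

I_yy ≈ 98 in⁴

Split into non-overlapping primitives; take the origin at the lower-left of the bounding box.
Plate: 11.4 × 0.8, A = 9.12 in², x = 5.7 in, Ī = 98.77 in⁴.
Hole 1 (subtracted): ⌀0.3, A = 0.07069 in², x = 3.8 in, Ī = 0.0003976 in⁴.
Hole 2 (subtracted): ⌀0.3, A = 0.07069 in², x = 7.6 in, Ī = 0.0003976 in⁴.
By symmetry the centroid is at mid-width, x̄ = 5.7 in.
Transfer each piece to the vertical centroidal axis using Ī + A·d² with d = x − 5.7:
  plate: d = 0 in → contributes +98.77 in⁴
  hole 1: d = -1.9 in → contributes −0.2556 in⁴
  hole 2: d = 1.9 in → contributes −0.2556 in⁴
Total I = 98.26 in⁴.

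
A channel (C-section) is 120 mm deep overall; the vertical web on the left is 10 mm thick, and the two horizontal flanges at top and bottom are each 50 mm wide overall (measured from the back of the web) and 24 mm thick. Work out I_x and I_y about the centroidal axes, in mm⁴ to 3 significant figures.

Decompose the section into non-overlapping parts with the origin at the bottom-left of its bounding rectangle.
Web: 10 × 120, A = 1 200 mm², y = 60 mm, Ī = 1 440 000 mm⁴.
Top flange (beyond web): 40 × 24, A = 960 mm², y = 108 mm, Ī = 46 080 mm⁴.
Bottom flange (beyond web): 40 × 24, A = 960 mm², y = 12 mm, Ī = 46 080 mm⁴.
By symmetry the centroid is at mid-height, ȳ = 60 mm.
Transfer each piece to the centroidal x-axis using Ī + A·d² with d = y − 60:
  web: d = 0 mm → contributes +1 440 000 mm⁴
  top flange (beyond web): d = 48 mm → contributes +2 257 920 mm⁴
  bottom flange (beyond web): d = -48 mm → contributes +2 257 920 mm⁴
Total I = 5 955 840 mm⁴.
For the y-axis: x̄ = 20.385 mm.
Repeating about the centroidal y-axis gives I_y = 727 538 mm⁴.

I_x ≈ 5.96 × 10⁶ mm⁴, I_y ≈ 7.28 × 10⁵ mm⁴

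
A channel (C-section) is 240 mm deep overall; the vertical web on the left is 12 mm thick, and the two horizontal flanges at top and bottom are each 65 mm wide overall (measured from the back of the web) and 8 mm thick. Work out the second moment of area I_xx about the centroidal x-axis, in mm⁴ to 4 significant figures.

Treat the section as a set of non-overlapping primitives; coordinates are from the bounding-box lower-left.
Web: 12 × 240, A = 2 880 mm², y = 120 mm, Ī = 13 824 000 mm⁴.
Top flange (beyond web): 53 × 8, A = 424 mm², y = 236 mm, Ī = 2261.33 mm⁴.
Bottom flange (beyond web): 53 × 8, A = 424 mm², y = 4 mm, Ī = 2261.33 mm⁴.
By symmetry the centroid is at mid-height, ȳ = 120 mm.
Transfer each piece to the centroidal x-axis using Ī + A·d² with d = y − 120:
  web: d = 0 mm → contributes +13 824 000 mm⁴
  top flange (beyond web): d = 116 mm → contributes +5 707 605 mm⁴
  bottom flange (beyond web): d = -116 mm → contributes +5 707 605 mm⁴
Total I = 25 239 211 mm⁴.

I_xx ≈ 2.524 × 10⁷ mm⁴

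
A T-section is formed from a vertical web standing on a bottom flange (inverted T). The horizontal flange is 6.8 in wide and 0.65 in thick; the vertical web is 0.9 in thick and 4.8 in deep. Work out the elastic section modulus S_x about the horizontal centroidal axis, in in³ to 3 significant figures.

Break the section into simple shapes (no overlaps), measuring from the bottom-left corner of the bounding box.
Flange: 6.8 × 0.65, A = 4.42 in², y = 0.325 in, Ī = 0.15562 in⁴.
Web: 0.9 × 4.8, A = 4.32 in², y = 3.05 in, Ī = 8.2944 in⁴.
Centroid: ȳ = ΣA·y / ΣA = 1.6719 in.
Transfer each piece to the horizontal centroidal axis using Ī + A·d² with d = y − 1.6719:
  flange: d = -1.3469 in → contributes +8.1742 in⁴
  web: d = 1.3781 in → contributes +16.499 in⁴
Total I = 24.673 in⁴.
Extreme fibre distance c = 3.7781 in; S = I/c = 6.5305 in³.

S_x ≈ 6.53 in³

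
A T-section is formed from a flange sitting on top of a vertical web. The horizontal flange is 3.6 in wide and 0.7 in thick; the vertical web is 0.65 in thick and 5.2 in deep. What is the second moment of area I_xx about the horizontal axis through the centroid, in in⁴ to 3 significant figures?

I_xx ≈ 20.3 in⁴

Split into non-overlapping primitives; take the origin at the lower-left of the bounding box.
Flange: 3.6 × 0.7, A = 2.52 in², y = 5.55 in, Ī = 0.1029 in⁴.
Web: 0.65 × 5.2, A = 3.38 in², y = 2.6 in, Ī = 7.6163 in⁴.
Centroid: ȳ = ΣA·y / ΣA = 3.86 in.
Transfer each piece to the horizontal axis through the centroid using Ī + A·d² with d = y − 3.86:
  flange: d = 1.69 in → contributes +7.3003 in⁴
  web: d = -1.26 in → contributes +12.982 in⁴
Total I = 20.283 in⁴.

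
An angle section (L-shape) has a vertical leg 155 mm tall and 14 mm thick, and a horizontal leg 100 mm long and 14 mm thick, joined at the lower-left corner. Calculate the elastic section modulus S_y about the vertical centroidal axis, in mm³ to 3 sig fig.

S_y ≈ 3.61 × 10⁴ mm³

Treat the section as a set of non-overlapping primitives; coordinates are from the bounding-box lower-left.
Vertical leg: 14 × 155, A = 2 170 mm², x = 7 mm, Ī = 35 443 mm⁴.
Horizontal leg (remainder): 86 × 14, A = 1 204 mm², x = 57 mm, Ī = 742 065 mm⁴.
Centroid: x̄ = ΣA·x / ΣA = 24.842 mm.
Transfer each piece to the vertical centroidal axis using Ī + A·d² with d = x − 24.842:
  vertical leg: d = -17.842 mm → contributes +726 260 mm⁴
  horizontal leg (remainder): d = 32.158 mm → contributes +1 987 141 mm⁴
Total I = 2 713 401 mm⁴.
Extreme fibre distance c = 75.158 mm; S = I/c = 36 103 mm³.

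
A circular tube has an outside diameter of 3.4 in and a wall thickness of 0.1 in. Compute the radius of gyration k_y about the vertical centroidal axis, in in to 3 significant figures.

Break the section into simple shapes (no overlaps), measuring from the bottom-left corner of the bounding box.
Outer circle: ⌀3.4, A = 9.0792 in², x = 1.7 in, Ī = 6.5597 in⁴.
Bore (subtracted): ⌀3.2, A = 8.0425 in², x = 1.7 in, Ī = 5.1472 in⁴.
By symmetry the centroid is at mid-width, x̄ = 1.7 in.
All pieces are centred on the vertical centroidal axis, so I = ΣĪ (holes subtracted) = 1.4125 in⁴.
Radius of gyration: k = √(I/A) = √(1.4125 / 1.0367) = 1.1673 in.

k_y ≈ 1.17 in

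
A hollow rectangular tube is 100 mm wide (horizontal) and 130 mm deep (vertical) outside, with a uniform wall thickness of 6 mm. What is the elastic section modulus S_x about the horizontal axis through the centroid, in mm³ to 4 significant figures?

Break the section into simple shapes (no overlaps), measuring from the bottom-left corner of the bounding box.
Outer rectangle: 100 × 130, A = 13 000 mm², y = 65 mm, Ī = 18 308 333 mm⁴.
Inner void (subtracted): 88 × 118, A = 10 384 mm², y = 65 mm, Ī = 12 048 901 mm⁴.
By symmetry the centroid is at mid-height, ȳ = 65 mm.
All pieces are centred on the horizontal axis through the centroid, so I = ΣĪ (holes subtracted) = 6 259 432 mm⁴.
Extreme fibre distance c = 65 mm; S = I/c = 96 299 mm³.

S_x ≈ 9.630 × 10⁴ mm³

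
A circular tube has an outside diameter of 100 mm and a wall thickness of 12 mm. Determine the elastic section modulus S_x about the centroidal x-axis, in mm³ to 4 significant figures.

S_x ≈ 6.542 × 10⁴ mm³

Treat the section as a set of non-overlapping primitives; coordinates are from the bounding-box lower-left.
Outer circle: ⌀100, A = 7853.98 mm², y = 50 mm, Ī = 4 908 739 mm⁴.
Bore (subtracted): ⌀76, A = 4536.46 mm², y = 50 mm, Ī = 1 637 662 mm⁴.
By symmetry the centroid is at mid-height, ȳ = 50 mm.
All pieces are centred on the centroidal x-axis, so I = ΣĪ (holes subtracted) = 3 271 077 mm⁴.
Extreme fibre distance c = 50 mm; S = I/c = 65421.5 mm³.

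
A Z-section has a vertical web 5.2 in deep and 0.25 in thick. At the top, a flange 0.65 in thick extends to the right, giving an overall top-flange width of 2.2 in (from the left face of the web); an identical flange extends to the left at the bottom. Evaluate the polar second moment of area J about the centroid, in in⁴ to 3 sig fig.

J ≈ 20.0 in⁴

Decompose the section into non-overlapping parts with the origin at the bottom-left of its bounding rectangle.
Web: 0.25 × 5.2, A = 1.3 in², y = 2.6 in, Ī = 2.9293 in⁴.
Top flange (beyond web): 1.95 × 0.65, A = 1.2675 in², y = 4.875 in, Ī = 0.044627 in⁴.
Bottom flange (beyond web): 1.95 × 0.65, A = 1.2675 in², y = 0.325 in, Ī = 0.044627 in⁴.
Centroid: ȳ = ΣA·y / ΣA = 2.6 in.
Transfer each piece to the centroidal x-axis using Ī + A·d² with d = y − 2.6:
  web: d = 0 in → contributes +2.9293 in⁴
  top flange (beyond web): d = 2.275 in → contributes +6.6047 in⁴
  bottom flange (beyond web): d = -2.275 in → contributes +6.6047 in⁴
Total I = 16.139 in⁴.
For the y-axis: x̄ = 2.075 in.
Repeating about the centroidal y-axis gives I_y = 3.8774 in⁴.
Polar second moment: J = I_x + I_y = 20.016 in⁴.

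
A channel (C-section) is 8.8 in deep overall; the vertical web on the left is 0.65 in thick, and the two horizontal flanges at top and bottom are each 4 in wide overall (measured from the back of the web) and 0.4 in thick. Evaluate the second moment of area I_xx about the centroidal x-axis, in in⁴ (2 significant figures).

Split into non-overlapping primitives; take the origin at the lower-left of the bounding box.
Web: 0.65 × 8.8, A = 5.72 in², y = 4.4 in, Ī = 36.91 in⁴.
Top flange (beyond web): 3.35 × 0.4, A = 1.34 in², y = 8.6 in, Ī = 0.01787 in⁴.
Bottom flange (beyond web): 3.35 × 0.4, A = 1.34 in², y = 0.2 in, Ī = 0.01787 in⁴.
By symmetry the centroid is at mid-height, ȳ = 4.4 in.
Transfer each piece to the centroidal x-axis using Ī + A·d² with d = y − 4.4:
  web: d = 0 in → contributes +36.91 in⁴
  top flange (beyond web): d = 4.2 in → contributes +23.66 in⁴
  bottom flange (beyond web): d = -4.2 in → contributes +23.66 in⁴
Total I = 84.22 in⁴.

I_xx ≈ 84 in⁴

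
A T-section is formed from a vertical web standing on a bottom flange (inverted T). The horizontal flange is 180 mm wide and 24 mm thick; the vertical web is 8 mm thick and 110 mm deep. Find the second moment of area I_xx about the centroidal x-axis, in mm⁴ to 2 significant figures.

I_xx ≈ 4.4 × 10⁶ mm⁴

Break the section into simple shapes (no overlaps), measuring from the bottom-left corner of the bounding box.
Flange: 180 × 24, A = 4 320 mm², y = 12 mm, Ī = 207 360 mm⁴.
Web: 8 × 110, A = 880 mm², y = 79 mm, Ī = 887 333 mm⁴.
Centroid: ȳ = ΣA·y / ΣA = 23.34 mm.
Transfer each piece to the centroidal x-axis using Ī + A·d² with d = y − 23.34:
  flange: d = -11.34 mm → contributes +762 742 mm⁴
  web: d = 55.66 mm → contributes +3 613 755 mm⁴
Total I = 4 376 498 mm⁴.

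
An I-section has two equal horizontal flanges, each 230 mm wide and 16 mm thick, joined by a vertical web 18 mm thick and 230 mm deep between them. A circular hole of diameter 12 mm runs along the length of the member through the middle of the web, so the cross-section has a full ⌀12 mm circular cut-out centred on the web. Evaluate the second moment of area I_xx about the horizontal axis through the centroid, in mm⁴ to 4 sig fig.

Decompose the section into non-overlapping parts with the origin at the bottom-left of its bounding rectangle.
Bottom flange: 230 × 16, A = 3 680 mm², y = 8 mm, Ī = 78506.7 mm⁴.
Web: 18 × 230, A = 4 140 mm², y = 131 mm, Ī = 18 250 500 mm⁴.
Top flange: 230 × 16, A = 3 680 mm², y = 254 mm, Ī = 78506.7 mm⁴.
Hole (subtracted): ⌀12, A = 113.097 mm², y = 131 mm, Ī = 1017.88 mm⁴.
By symmetry the centroid is at mid-height, ȳ = 131 mm.
Transfer each piece to the horizontal axis through the centroid using Ī + A·d² with d = y − 131:
  bottom flange: d = -123 mm → contributes +55 753 227 mm⁴
  web: d = 0 mm → contributes +18 250 500 mm⁴
  top flange: d = 123 mm → contributes +55 753 227 mm⁴
  hole: d = 0 mm → contributes −1017.88 mm⁴
Total I = 129 755 935 mm⁴.

I_xx ≈ 1.298 × 10⁸ mm⁴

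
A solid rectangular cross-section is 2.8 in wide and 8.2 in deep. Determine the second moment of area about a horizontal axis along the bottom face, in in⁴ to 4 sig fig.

I_base ≈ 514.6 in⁴

The section: 2.8 × 8.2, A = 22.96 in², y = 4.1 in, Ī = 128.653 in⁴.
Transfer it to a horizontal axis along the bottom face using Ī + A·d² with d = y − 0:
  the section: d = 4.1 in → contributes +514.61 in⁴
Total I = 514.61 in⁴.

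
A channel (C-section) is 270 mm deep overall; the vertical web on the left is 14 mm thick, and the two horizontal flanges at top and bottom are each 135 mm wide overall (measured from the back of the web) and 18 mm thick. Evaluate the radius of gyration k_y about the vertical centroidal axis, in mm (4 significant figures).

Decompose the section into non-overlapping parts with the origin at the bottom-left of its bounding rectangle.
Web: 14 × 270, A = 3 780 mm², x = 7 mm, Ī = 61 740 mm⁴.
Top flange (beyond web): 121 × 18, A = 2 178 mm², x = 74.5 mm, Ī = 2 657 342 mm⁴.
Bottom flange (beyond web): 121 × 18, A = 2 178 mm², x = 74.5 mm, Ī = 2 657 342 mm⁴.
Centroid: x̄ = ΣA·x / ΣA = 43.1394 mm.
Transfer each piece to the vertical centroidal axis using Ī + A·d² with d = x − 43.1394:
  web: d = -36.1394 mm → contributes +4 998 627 mm⁴
  top flange (beyond web): d = 31.3606 mm → contributes +4 799 379 mm⁴
  bottom flange (beyond web): d = 31.3606 mm → contributes +4 799 379 mm⁴
Total I = 14 597 386 mm⁴.
Radius of gyration: k = √(I/A) = √(14 597 386 / 8 136) = 42.3577 mm.

k_y ≈ 42.36 mm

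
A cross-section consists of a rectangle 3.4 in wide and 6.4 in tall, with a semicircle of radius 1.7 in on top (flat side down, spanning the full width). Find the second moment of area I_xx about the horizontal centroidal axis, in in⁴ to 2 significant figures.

I_xx ≈ 130 in⁴

Treat the section as a set of non-overlapping primitives; coordinates are from the bounding-box lower-left.
Rectangular body: 3.4 × 6.4, A = 21.76 in², y = 3.2 in, Ī = 74.27 in⁴.
Semicircular cap: semicircle r = 1.7, A = 4.54 in², y = 7.122 in, Ī = 0.9167 in⁴.
Centroid: ȳ = ΣA·y / ΣA = 3.877 in.
Transfer each piece to the horizontal centroidal axis using Ī + A·d² with d = y − 3.877:
  rectangular body: d = -0.6769 in → contributes +84.24 in⁴
  semicircular cap: d = 3.245 in → contributes +48.71 in⁴
Total I = 133 in⁴.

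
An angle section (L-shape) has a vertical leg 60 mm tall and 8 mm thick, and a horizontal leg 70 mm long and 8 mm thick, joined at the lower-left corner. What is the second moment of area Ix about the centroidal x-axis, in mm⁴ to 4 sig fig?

Ix ≈ 3.115 × 10⁵ mm⁴

Break the section into simple shapes (no overlaps), measuring from the bottom-left corner of the bounding box.
Vertical leg: 8 × 60, A = 480 mm², y = 30 mm, Ī = 144 000 mm⁴.
Horizontal leg (remainder): 62 × 8, A = 496 mm², y = 4 mm, Ī = 2645.33 mm⁴.
Centroid: ȳ = ΣA·y / ΣA = 16.7869 mm.
Transfer each piece to the centroidal x-axis using Ī + A·d² with d = y − 16.7869:
  vertical leg: d = 13.2131 mm → contributes +227 801 mm⁴
  horizontal leg (remainder): d = -12.7869 mm → contributes +83743.5 mm⁴
Total I = 311 545 mm⁴.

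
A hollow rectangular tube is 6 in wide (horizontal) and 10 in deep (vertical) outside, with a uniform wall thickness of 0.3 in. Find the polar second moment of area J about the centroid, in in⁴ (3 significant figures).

Split into non-overlapping primitives; take the origin at the lower-left of the bounding box.
Outer rectangle: 6 × 10, A = 60 in², y = 5 in, Ī = 500 in⁴.
Inner void (subtracted): 5.4 × 9.4, A = 50.76 in², y = 5 in, Ī = 373.76 in⁴.
By symmetry the centroid is at mid-height, ȳ = 5 in.
All pieces are centred on the centroidal x-axis, so I = ΣĪ (holes subtracted) = 126.24 in⁴.
Repeating about the centroidal y-axis gives I_y = 56.653 in⁴.
Polar second moment: J = I_x + I_y = 182.89 in⁴.

J ≈ 183 in⁴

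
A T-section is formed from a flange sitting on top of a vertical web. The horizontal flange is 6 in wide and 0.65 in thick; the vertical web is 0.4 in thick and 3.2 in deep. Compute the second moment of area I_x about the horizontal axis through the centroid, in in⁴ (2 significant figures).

I_x ≈ 4.8 in⁴

Split into non-overlapping primitives; take the origin at the lower-left of the bounding box.
Flange: 6 × 0.65, A = 3.9 in², y = 3.525 in, Ī = 0.1373 in⁴.
Web: 0.4 × 3.2, A = 1.28 in², y = 1.6 in, Ī = 1.092 in⁴.
Centroid: ȳ = ΣA·y / ΣA = 3.049 in.
Transfer each piece to the horizontal axis through the centroid using Ī + A·d² with d = y − 3.049:
  flange: d = 0.4757 in → contributes +1.02 in⁴
  web: d = -1.449 in → contributes +3.781 in⁴
Total I = 4.801 in⁴.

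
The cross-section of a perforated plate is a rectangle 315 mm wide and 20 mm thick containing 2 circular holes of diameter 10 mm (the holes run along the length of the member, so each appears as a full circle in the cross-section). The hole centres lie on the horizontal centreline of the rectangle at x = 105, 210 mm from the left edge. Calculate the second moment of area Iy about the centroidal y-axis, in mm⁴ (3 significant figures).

Treat the section as a set of non-overlapping primitives; coordinates are from the bounding-box lower-left.
Plate: 315 × 20, A = 6 300 mm², x = 157.5 mm, Ī = 52 093 125 mm⁴.
Hole 1 (subtracted): ⌀10, A = 78.54 mm², x = 105 mm, Ī = 490.87 mm⁴.
Hole 2 (subtracted): ⌀10, A = 78.54 mm², x = 210 mm, Ī = 490.87 mm⁴.
By symmetry the centroid is at mid-width, x̄ = 157.5 mm.
Transfer each piece to the centroidal y-axis using Ī + A·d² with d = x − 157.5:
  plate: d = 0 mm → contributes +52 093 125 mm⁴
  hole 1: d = -52.5 mm → contributes −216 966 mm⁴
  hole 2: d = 52.5 mm → contributes −216 966 mm⁴
Total I = 51 659 193 mm⁴.

Iy ≈ 5.17 × 10⁷ mm⁴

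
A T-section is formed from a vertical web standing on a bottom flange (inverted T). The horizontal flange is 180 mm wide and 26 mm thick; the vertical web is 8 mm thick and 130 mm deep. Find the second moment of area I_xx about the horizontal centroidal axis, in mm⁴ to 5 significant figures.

Treat the section as a set of non-overlapping primitives; coordinates are from the bounding-box lower-left.
Flange: 180 × 26, A = 4 680 mm², y = 13 mm, Ī = 263 640 mm⁴.
Web: 8 × 130, A = 1 040 mm², y = 91 mm, Ī = 1 464 667 mm⁴.
Centroid: ȳ = ΣA·y / ΣA = 27.18182 mm.
Transfer each piece to the horizontal centroidal axis using Ī + A·d² with d = y − 27.18182:
  flange: d = -14.18182 mm → contributes +1 204 900 mm⁴
  web: d = 63.81818 mm → contributes +5 700 337 mm⁴
Total I = 6 905 238 mm⁴.

I_xx ≈ 6.9052 × 10⁶ mm⁴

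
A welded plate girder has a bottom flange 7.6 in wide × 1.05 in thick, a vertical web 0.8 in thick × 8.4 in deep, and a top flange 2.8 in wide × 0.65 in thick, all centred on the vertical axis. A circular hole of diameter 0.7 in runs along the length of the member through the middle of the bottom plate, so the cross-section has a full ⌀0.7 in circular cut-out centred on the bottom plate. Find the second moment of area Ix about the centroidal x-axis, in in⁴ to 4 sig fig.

Ix ≈ 199.7 in⁴

Split into non-overlapping primitives; take the origin at the lower-left of the bounding box.
Bottom plate: 7.6 × 1.05, A = 7.98 in², y = 0.525 in, Ī = 0.733163 in⁴.
Web plate: 0.8 × 8.4, A = 6.72 in², y = 5.25 in, Ī = 39.5136 in⁴.
Top plate: 2.8 × 0.65, A = 1.82 in², y = 9.775 in, Ī = 0.0640792 in⁴.
Hole (subtracted): ⌀0.7, A = 0.384845 in², y = 0.525 in, Ī = 0.0117859 in⁴.
Centroid: ȳ = ΣA·y / ΣA = 3.53625 in.
Transfer each piece to the centroidal x-axis using Ī + A·d² with d = y − 3.53625:
  bottom plate: d = -3.01125 in → contributes +73.0929 in⁴
  web plate: d = 1.71375 in → contributes +59.2498 in⁴
  top plate: d = 6.23875 in → contributes +70.9021 in⁴
  hole: d = -3.01125 in → contributes −3.50142 in⁴
Total I = 199.743 in⁴.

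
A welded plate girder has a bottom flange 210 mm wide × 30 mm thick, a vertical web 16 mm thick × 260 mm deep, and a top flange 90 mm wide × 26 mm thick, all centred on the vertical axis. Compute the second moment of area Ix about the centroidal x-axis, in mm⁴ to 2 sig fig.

Ix ≈ 1.8 × 10⁸ mm⁴

Decompose the section into non-overlapping parts with the origin at the bottom-left of its bounding rectangle.
Bottom plate: 210 × 30, A = 6 300 mm², y = 15 mm, Ī = 472 500 mm⁴.
Web plate: 16 × 260, A = 4 160 mm², y = 160 mm, Ī = 23 434 667 mm⁴.
Top plate: 90 × 26, A = 2 340 mm², y = 303 mm, Ī = 131 820 mm⁴.
Centroid: ȳ = ΣA·y / ΣA = 114.8 mm.
Transfer each piece to the centroidal x-axis using Ī + A·d² with d = y − 114.8:
  bottom plate: d = -99.78 mm → contributes +63 189 319 mm⁴
  web plate: d = 45.23 mm → contributes +31 943 117 mm⁴
  top plate: d = 188.2 mm → contributes +83 034 862 mm⁴
Total I = 178 167 299 mm⁴.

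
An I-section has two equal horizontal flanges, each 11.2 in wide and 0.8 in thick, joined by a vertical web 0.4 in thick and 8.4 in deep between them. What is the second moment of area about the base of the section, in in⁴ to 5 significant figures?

Decompose the section into non-overlapping parts with the origin at the bottom-left of its bounding rectangle.
Bottom flange: 11.2 × 0.8, A = 8.96 in², y = 0.4 in, Ī = 0.4778667 in⁴.
Web: 0.4 × 8.4, A = 3.36 in², y = 5 in, Ī = 19.7568 in⁴.
Top flange: 11.2 × 0.8, A = 8.96 in², y = 9.6 in, Ī = 0.4778667 in⁴.
Transfer each piece to the bottom edge using Ī + A·d² with d = y − 0:
  bottom flange: d = 0.4 in → contributes +1.911467 in⁴
  web: d = 5 in → contributes +103.7568 in⁴
  top flange: d = 9.6 in → contributes +826.2315 in⁴
Total I = 931.8997 in⁴.

I_base ≈ 931.90 in⁴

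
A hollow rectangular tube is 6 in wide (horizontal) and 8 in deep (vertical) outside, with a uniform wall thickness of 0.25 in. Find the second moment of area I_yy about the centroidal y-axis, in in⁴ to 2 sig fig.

Treat the section as a set of non-overlapping primitives; coordinates are from the bounding-box lower-left.
Outer rectangle: 6 × 8, A = 48 in², x = 3 in, Ī = 144 in⁴.
Inner void (subtracted): 5.5 × 7.5, A = 41.25 in², x = 3 in, Ī = 104 in⁴.
By symmetry the centroid is at mid-width, x̄ = 3 in.
All pieces are centred on the centroidal y-axis, so I = ΣĪ (holes subtracted) = 40.02 in⁴.

I_yy ≈ 40 in⁴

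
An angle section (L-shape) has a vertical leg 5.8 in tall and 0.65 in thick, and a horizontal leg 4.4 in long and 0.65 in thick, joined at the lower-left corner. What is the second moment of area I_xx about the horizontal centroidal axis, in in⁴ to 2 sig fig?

I_xx ≈ 20 in⁴

Treat the section as a set of non-overlapping primitives; coordinates are from the bounding-box lower-left.
Vertical leg: 0.65 × 5.8, A = 3.77 in², y = 2.9 in, Ī = 10.57 in⁴.
Horizontal leg (remainder): 3.75 × 0.65, A = 2.438 in², y = 0.325 in, Ī = 0.08582 in⁴.
Centroid: ȳ = ΣA·y / ΣA = 1.889 in.
Transfer each piece to the horizontal centroidal axis using Ī + A·d² with d = y − 1.889:
  vertical leg: d = 1.011 in → contributes +14.42 in⁴
  horizontal leg (remainder): d = -1.564 in → contributes +6.047 in⁴
Total I = 20.47 in⁴.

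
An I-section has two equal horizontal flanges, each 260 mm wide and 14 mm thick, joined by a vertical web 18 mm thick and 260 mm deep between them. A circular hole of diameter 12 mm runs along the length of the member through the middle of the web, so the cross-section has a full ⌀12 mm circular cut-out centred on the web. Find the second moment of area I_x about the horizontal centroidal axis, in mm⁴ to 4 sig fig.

I_x ≈ 1.631 × 10⁸ mm⁴

Break the section into simple shapes (no overlaps), measuring from the bottom-left corner of the bounding box.
Bottom flange: 260 × 14, A = 3 640 mm², y = 7 mm, Ī = 59453.3 mm⁴.
Web: 18 × 260, A = 4 680 mm², y = 144 mm, Ī = 26 364 000 mm⁴.
Top flange: 260 × 14, A = 3 640 mm², y = 281 mm, Ī = 59453.3 mm⁴.
Hole (subtracted): ⌀12, A = 113.097 mm², y = 144 mm, Ī = 1017.88 mm⁴.
By symmetry the centroid is at mid-height, ȳ = 144 mm.
Transfer each piece to the horizontal centroidal axis using Ī + A·d² with d = y − 144:
  bottom flange: d = -137 mm → contributes +68 378 613 mm⁴
  web: d = 0 mm → contributes +26 364 000 mm⁴
  top flange: d = 137 mm → contributes +68 378 613 mm⁴
  hole: d = 0 mm → contributes −1017.88 mm⁴
Total I = 163 120 209 mm⁴.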